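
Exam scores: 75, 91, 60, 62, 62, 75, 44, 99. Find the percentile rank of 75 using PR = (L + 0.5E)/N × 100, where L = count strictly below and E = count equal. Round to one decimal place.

N = 8.
Strictly below 75: 4. Equal to 75: 2.
PR = (4 + 0.5·2)/8 × 100 = 62.5

62.5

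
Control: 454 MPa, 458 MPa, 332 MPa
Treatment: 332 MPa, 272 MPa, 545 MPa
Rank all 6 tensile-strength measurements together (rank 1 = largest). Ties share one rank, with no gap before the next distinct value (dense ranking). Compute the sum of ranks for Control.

Sorted (descending): 545, 458, 454, 332, 332, 272
The 2 values of 332 share dense rank 4.
Remaining distinct values take the next consecutive integers.
Control values → pooled ranks: 454→3, 458→2, 332→4
Rank sum = 3 + 2 + 4 = 9

9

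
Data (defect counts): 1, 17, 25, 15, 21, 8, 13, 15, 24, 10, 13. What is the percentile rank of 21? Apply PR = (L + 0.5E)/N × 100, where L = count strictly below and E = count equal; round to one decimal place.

77.3

N = 11.
Strictly below 21: 8. Equal to 21: 1.
PR = (8 + 0.5·1)/11 × 100 = 77.3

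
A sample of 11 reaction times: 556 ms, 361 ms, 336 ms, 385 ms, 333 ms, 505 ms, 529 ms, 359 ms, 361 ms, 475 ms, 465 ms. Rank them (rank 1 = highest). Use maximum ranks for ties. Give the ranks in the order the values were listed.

Sorted (descending): 556, 529, 505, 475, 465, 385, 361, 361, 359, 336, 333
The 2 values of 361 occupy positions 7–8 → each gets rank 8.

1, 8, 10, 6, 11, 3, 2, 9, 8, 4, 5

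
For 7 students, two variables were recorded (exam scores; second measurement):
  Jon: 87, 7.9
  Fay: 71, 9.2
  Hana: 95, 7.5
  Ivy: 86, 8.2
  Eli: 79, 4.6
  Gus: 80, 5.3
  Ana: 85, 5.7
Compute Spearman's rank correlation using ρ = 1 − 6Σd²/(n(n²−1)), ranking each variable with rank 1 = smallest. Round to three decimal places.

0.107

Ranks of variable 1: 6, 1, 7, 5, 2, 3, 4
Ranks of variable 2: 5, 7, 4, 6, 1, 2, 3
d = r₁ − r₂: 1, -6, 3, -1, 1, 1, 1
d²: 1, 36, 9, 1, 1, 1, 1; Σd² = 50
ρ = 1 − 6·50/(7·48) = 1 − 300/336 = 0.107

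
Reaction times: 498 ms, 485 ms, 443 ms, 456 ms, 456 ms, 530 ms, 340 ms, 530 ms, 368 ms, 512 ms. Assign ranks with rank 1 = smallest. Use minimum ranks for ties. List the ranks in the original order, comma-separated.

7, 6, 3, 4, 4, 9, 1, 9, 2, 8

Sorted (ascending): 340, 368, 443, 456, 456, 485, 498, 512, 530, 530
The 2 values of 456 occupy positions 4–5 → each gets rank 4.
The 2 values of 530 occupy positions 9–10 → each gets rank 9.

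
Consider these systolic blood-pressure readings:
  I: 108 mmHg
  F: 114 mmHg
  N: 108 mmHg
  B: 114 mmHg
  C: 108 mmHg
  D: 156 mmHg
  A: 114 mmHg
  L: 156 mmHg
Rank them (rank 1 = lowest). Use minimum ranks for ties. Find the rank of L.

7

Sorted (ascending): 108, 108, 108, 114, 114, 114, 156, 156
The 3 values of 108 occupy positions 1–3 → each gets rank 1.
The 3 values of 114 occupy positions 4–6 → each gets rank 4.
The 2 values of 156 occupy positions 7–8 → each gets rank 7.
L has value 156 mmHg → rank 7.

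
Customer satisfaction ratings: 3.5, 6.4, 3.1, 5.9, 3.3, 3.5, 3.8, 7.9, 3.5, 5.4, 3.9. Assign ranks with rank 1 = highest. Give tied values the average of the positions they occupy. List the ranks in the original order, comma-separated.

8, 2, 11, 3, 10, 8, 6, 1, 8, 4, 5

Sorted (descending): 7.9, 6.4, 5.9, 5.4, 3.9, 3.8, 3.5, 3.5, 3.5, 3.3, 3.1
The 3 values of 3.5 occupy positions 7–9 → average rank 8.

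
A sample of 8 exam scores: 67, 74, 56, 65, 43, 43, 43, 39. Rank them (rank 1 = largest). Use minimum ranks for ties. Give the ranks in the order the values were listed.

2, 1, 4, 3, 5, 5, 5, 8

Sorted (descending): 74, 67, 65, 56, 43, 43, 43, 39
The 3 values of 43 occupy positions 5–7 → each gets rank 5.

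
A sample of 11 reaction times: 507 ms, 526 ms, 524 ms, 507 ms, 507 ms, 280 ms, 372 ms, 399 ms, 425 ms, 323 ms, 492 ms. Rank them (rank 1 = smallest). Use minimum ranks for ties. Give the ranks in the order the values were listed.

7, 11, 10, 7, 7, 1, 3, 4, 5, 2, 6

Sorted (ascending): 280, 323, 372, 399, 425, 492, 507, 507, 507, 524, 526
The 3 values of 507 occupy positions 7–9 → each gets rank 7.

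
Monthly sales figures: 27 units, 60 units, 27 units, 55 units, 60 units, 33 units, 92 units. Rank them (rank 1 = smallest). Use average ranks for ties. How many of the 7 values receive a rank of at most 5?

4

Sorted (ascending): 27, 27, 33, 55, 60, 60, 92
The 2 values of 27 occupy positions 1–2 → average rank (1+2)/2 = 1.5.
The 2 values of 60 occupy positions 5–6 → average rank (5+6)/2 = 5.5.
Ranks ≤ 5: {1.5, 1.5, 3, 4} → 4 values.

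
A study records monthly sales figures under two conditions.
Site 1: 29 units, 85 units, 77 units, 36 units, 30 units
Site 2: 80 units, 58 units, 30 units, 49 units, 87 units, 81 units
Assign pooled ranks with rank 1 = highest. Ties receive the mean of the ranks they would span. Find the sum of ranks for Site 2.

Sorted (descending): 87, 85, 81, 80, 77, 58, 49, 36, 30, 30, 29
The 2 values of 30 occupy positions 9–10 → average rank (9+10)/2 = 9.5.
Site 2 values → pooled ranks: 80→4, 58→6, 30→9.5, 49→7, 87→1, 81→3
Rank sum = 4 + 6 + 9.5 + 7 + 1 + 3 = 30.5

30.5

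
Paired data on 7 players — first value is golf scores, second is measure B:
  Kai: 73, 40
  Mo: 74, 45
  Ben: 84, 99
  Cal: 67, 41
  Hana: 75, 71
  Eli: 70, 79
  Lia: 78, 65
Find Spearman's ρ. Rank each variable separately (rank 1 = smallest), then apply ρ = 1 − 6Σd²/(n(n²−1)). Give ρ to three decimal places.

0.536

Ranks of variable 1: 3, 4, 7, 1, 5, 2, 6
Ranks of variable 2: 1, 3, 7, 2, 5, 6, 4
d = r₁ − r₂: 2, 1, 0, -1, 0, -4, 2
d²: 4, 1, 0, 1, 0, 16, 4; Σd² = 26
ρ = 1 − 6·26/(7·48) = 1 − 156/336 = 0.536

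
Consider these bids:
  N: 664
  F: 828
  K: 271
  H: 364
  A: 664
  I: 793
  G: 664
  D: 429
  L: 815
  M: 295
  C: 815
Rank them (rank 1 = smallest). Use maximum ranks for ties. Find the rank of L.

Sorted (ascending): 271, 295, 364, 429, 664, 664, 664, 793, 815, 815, 828
The 3 values of 664 occupy positions 5–7 → each gets rank 7.
The 2 values of 815 occupy positions 9–10 → each gets rank 10.
L has value 815 → rank 10.

10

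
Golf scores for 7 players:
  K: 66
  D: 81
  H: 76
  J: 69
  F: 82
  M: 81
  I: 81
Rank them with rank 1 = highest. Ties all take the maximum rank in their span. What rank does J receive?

6

Sorted (descending): 82, 81, 81, 81, 76, 69, 66
The 3 values of 81 occupy positions 2–4 → each gets rank 4.
J has value 69 → rank 6.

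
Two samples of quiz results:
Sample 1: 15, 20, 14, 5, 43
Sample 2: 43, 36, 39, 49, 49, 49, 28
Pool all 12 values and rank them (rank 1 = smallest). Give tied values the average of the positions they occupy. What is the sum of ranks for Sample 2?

Sorted (ascending): 5, 14, 15, 20, 28, 36, 39, 43, 43, 49, 49, 49
The 2 values of 43 occupy positions 8–9 → average rank (8+9)/2 = 8.5.
The 3 values of 49 occupy positions 10–12 → average rank 11.
Sample 2 values → pooled ranks: 43→8.5, 36→6, 39→7, 49→11, 49→11, 49→11, 28→5
Rank sum = 8.5 + 6 + 7 + 11 + 11 + 11 + 5 = 59.5

59.5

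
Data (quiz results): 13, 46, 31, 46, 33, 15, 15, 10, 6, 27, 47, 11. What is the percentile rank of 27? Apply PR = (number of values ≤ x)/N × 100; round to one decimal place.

N = 12.
Strictly below 27: 6. Equal to 27: 1.
PR = 7/12 × 100 = 58.3

58.3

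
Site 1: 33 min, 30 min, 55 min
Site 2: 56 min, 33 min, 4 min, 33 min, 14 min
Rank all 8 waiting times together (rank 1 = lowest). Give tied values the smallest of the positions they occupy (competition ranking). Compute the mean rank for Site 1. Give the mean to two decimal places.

4.67

Sorted (ascending): 4, 14, 30, 33, 33, 33, 55, 56
The 3 values of 33 occupy positions 4–6 → each gets rank 4.
Site 1 values → pooled ranks: 33→4, 30→3, 55→7
Mean rank = (4 + 3 + 7) / 3 = 4.67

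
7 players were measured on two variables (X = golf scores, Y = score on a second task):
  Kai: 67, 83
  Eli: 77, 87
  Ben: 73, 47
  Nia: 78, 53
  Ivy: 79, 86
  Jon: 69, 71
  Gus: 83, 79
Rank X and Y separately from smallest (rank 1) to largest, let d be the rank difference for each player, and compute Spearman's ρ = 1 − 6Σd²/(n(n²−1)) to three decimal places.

Ranks of variable 1: 1, 4, 3, 5, 6, 2, 7
Ranks of variable 2: 5, 7, 1, 2, 6, 3, 4
d = r₁ − r₂: -4, -3, 2, 3, 0, -1, 3
d²: 16, 9, 4, 9, 0, 1, 9; Σd² = 48
ρ = 1 − 6·48/(7·48) = 1 − 288/336 = 0.143

0.143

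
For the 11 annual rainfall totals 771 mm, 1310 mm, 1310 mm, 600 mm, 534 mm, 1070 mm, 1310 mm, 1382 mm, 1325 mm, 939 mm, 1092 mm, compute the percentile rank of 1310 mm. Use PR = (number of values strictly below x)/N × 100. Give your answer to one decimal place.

N = 11.
Strictly below 1310: 6. Equal to 1310: 3.
PR = 6/11 × 100 = 54.5

54.5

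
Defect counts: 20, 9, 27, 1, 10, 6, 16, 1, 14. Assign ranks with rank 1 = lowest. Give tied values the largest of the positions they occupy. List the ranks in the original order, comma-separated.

Sorted (ascending): 1, 1, 6, 9, 10, 14, 16, 20, 27
The 2 values of 1 occupy positions 1–2 → each gets rank 2.

8, 4, 9, 2, 5, 3, 7, 2, 6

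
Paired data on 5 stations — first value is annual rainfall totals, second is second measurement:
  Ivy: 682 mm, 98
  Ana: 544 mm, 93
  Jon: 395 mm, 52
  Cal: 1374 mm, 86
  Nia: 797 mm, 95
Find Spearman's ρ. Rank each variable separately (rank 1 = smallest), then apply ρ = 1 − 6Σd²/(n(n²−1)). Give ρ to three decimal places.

Ranks of variable 1: 3, 2, 1, 5, 4
Ranks of variable 2: 5, 3, 1, 2, 4
d = r₁ − r₂: -2, -1, 0, 3, 0
d²: 4, 1, 0, 9, 0; Σd² = 14
ρ = 1 − 6·14/(5·24) = 1 − 84/120 = 0.300

0.300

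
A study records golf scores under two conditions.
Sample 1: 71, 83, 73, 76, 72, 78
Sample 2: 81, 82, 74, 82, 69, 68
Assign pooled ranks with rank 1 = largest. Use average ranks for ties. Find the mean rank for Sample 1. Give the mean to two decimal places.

6.50

Sorted (descending): 83, 82, 82, 81, 78, 76, 74, 73, 72, 71, 69, 68
The 2 values of 82 occupy positions 2–3 → average rank (2+3)/2 = 2.5.
Sample 1 values → pooled ranks: 71→10, 83→1, 73→8, 76→6, 72→9, 78→5
Mean rank = (10 + 1 + 8 + 6 + 9 + 5) / 6 = 6.50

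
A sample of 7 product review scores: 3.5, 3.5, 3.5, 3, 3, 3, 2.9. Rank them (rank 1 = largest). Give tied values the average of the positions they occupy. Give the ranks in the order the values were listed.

Sorted (descending): 3.5, 3.5, 3.5, 3, 3, 3, 2.9
The 3 values of 3.5 occupy positions 1–3 → average rank 2.
The 3 values of 3 occupy positions 4–6 → average rank 5.

2, 2, 2, 5, 5, 5, 7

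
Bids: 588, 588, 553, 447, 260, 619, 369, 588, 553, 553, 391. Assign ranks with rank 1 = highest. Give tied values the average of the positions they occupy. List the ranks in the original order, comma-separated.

Sorted (descending): 619, 588, 588, 588, 553, 553, 553, 447, 391, 369, 260
The 3 values of 588 occupy positions 2–4 → average rank 3.
The 3 values of 553 occupy positions 5–7 → average rank 6.

3, 3, 6, 8, 11, 1, 10, 3, 6, 6, 9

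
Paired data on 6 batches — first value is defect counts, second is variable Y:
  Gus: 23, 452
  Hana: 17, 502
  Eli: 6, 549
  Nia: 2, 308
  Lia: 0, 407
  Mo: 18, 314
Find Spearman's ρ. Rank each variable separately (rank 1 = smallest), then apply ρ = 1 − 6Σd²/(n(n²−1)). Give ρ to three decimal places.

Ranks of variable 1: 6, 4, 3, 2, 1, 5
Ranks of variable 2: 4, 5, 6, 1, 3, 2
d = r₁ − r₂: 2, -1, -3, 1, -2, 3
d²: 4, 1, 9, 1, 4, 9; Σd² = 28
ρ = 1 − 6·28/(6·35) = 1 − 168/210 = 0.200

0.200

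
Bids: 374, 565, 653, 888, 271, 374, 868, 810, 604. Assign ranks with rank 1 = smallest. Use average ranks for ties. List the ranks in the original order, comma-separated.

2.5, 4, 6, 9, 1, 2.5, 8, 7, 5

Sorted (ascending): 271, 374, 374, 565, 604, 653, 810, 868, 888
The 2 values of 374 occupy positions 2–3 → average rank (2+3)/2 = 2.5.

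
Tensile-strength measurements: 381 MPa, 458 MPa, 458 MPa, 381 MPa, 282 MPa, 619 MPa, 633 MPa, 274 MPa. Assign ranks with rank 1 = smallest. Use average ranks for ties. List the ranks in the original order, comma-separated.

Sorted (ascending): 274, 282, 381, 381, 458, 458, 619, 633
The 2 values of 381 occupy positions 3–4 → average rank (3+4)/2 = 3.5.
The 2 values of 458 occupy positions 5–6 → average rank (5+6)/2 = 5.5.

3.5, 5.5, 5.5, 3.5, 2, 7, 8, 1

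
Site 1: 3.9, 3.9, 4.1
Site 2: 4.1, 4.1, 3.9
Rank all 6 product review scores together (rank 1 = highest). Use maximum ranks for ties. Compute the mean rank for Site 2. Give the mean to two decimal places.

4.00

Sorted (descending): 4.1, 4.1, 4.1, 3.9, 3.9, 3.9
The 3 values of 4.1 occupy positions 1–3 → each gets rank 3.
The 3 values of 3.9 occupy positions 4–6 → each gets rank 6.
Site 2 values → pooled ranks: 4.1→3, 4.1→3, 3.9→6
Mean rank = (3 + 3 + 6) / 3 = 4.00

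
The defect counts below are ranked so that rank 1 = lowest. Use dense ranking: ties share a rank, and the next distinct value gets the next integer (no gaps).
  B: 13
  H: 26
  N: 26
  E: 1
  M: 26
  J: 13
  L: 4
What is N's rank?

Sorted (ascending): 1, 4, 13, 13, 26, 26, 26
The 2 values of 13 share dense rank 3.
The 3 values of 26 share dense rank 4.
Remaining distinct values take the next consecutive integers.
N has value 26 → rank 4.

4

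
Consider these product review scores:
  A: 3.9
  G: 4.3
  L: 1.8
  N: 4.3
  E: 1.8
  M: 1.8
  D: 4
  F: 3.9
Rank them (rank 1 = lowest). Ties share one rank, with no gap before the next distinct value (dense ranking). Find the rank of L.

Sorted (ascending): 1.8, 1.8, 1.8, 3.9, 3.9, 4, 4.3, 4.3
The 3 values of 1.8 share dense rank 1.
The 2 values of 3.9 share dense rank 2.
The 2 values of 4.3 share dense rank 4.
Remaining distinct values take the next consecutive integers.
L has value 1.8 → rank 1.

1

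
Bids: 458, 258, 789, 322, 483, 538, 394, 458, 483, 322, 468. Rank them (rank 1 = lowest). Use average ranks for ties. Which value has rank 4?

Sorted (ascending): 258, 322, 322, 394, 458, 458, 468, 483, 483, 538, 789
The 2 values of 322 occupy positions 2–3 → average rank (2+3)/2 = 2.5.
The 2 values of 458 occupy positions 5–6 → average rank (5+6)/2 = 5.5.
The 2 values of 483 occupy positions 8–9 → average rank (8+9)/2 = 8.5.
Rank 4 → value 394.

394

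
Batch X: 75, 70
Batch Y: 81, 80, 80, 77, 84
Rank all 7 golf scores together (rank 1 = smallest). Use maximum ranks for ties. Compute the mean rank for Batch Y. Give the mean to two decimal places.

5.20

Sorted (ascending): 70, 75, 77, 80, 80, 81, 84
The 2 values of 80 occupy positions 4–5 → each gets rank 5.
Batch Y values → pooled ranks: 81→6, 80→5, 80→5, 77→3, 84→7
Mean rank = (6 + 5 + 5 + 3 + 7) / 5 = 5.20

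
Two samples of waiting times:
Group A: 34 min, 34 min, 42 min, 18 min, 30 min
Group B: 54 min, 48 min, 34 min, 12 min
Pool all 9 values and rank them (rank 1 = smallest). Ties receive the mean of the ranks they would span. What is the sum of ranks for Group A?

22

Sorted (ascending): 12, 18, 30, 34, 34, 34, 42, 48, 54
The 3 values of 34 occupy positions 4–6 → average rank 5.
Group A values → pooled ranks: 34→5, 34→5, 42→7, 18→2, 30→3
Rank sum = 5 + 5 + 7 + 2 + 3 = 22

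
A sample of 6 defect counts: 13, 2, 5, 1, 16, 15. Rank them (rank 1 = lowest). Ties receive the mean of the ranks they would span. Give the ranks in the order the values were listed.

Sorted (ascending): 1, 2, 5, 13, 15, 16
No ties — each value takes its position as its rank.

4, 2, 3, 1, 6, 5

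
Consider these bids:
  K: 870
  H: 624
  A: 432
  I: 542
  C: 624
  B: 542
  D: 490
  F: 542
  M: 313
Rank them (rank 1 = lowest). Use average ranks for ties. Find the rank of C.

7.5

Sorted (ascending): 313, 432, 490, 542, 542, 542, 624, 624, 870
The 3 values of 542 occupy positions 4–6 → average rank 5.
The 2 values of 624 occupy positions 7–8 → average rank (7+8)/2 = 7.5.
C has value 624 → rank 7.5.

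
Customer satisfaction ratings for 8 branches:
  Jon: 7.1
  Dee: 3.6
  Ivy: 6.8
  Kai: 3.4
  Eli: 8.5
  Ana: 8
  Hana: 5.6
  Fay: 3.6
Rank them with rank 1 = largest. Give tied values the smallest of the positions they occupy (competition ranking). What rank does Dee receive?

Sorted (descending): 8.5, 8, 7.1, 6.8, 5.6, 3.6, 3.6, 3.4
The 2 values of 3.6 occupy positions 6–7 → each gets rank 6.
Dee has value 3.6 → rank 6.

6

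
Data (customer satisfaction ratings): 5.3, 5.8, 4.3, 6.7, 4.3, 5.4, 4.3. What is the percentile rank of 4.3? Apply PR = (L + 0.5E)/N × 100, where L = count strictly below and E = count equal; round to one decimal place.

N = 7.
Strictly below 4.3: 0. Equal to 4.3: 3.
PR = (0 + 0.5·3)/7 × 100 = 21.4

21.4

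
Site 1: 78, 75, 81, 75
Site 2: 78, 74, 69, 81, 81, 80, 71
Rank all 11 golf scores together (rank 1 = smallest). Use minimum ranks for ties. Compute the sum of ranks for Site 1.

Sorted (ascending): 69, 71, 74, 75, 75, 78, 78, 80, 81, 81, 81
The 2 values of 75 occupy positions 4–5 → each gets rank 4.
The 2 values of 78 occupy positions 6–7 → each gets rank 6.
The 3 values of 81 occupy positions 9–11 → each gets rank 9.
Site 1 values → pooled ranks: 78→6, 75→4, 81→9, 75→4
Rank sum = 6 + 4 + 9 + 4 = 23

23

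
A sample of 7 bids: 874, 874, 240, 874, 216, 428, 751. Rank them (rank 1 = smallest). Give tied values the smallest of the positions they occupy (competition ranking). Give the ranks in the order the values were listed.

Sorted (ascending): 216, 240, 428, 751, 874, 874, 874
The 3 values of 874 occupy positions 5–7 → each gets rank 5.

5, 5, 2, 5, 1, 3, 4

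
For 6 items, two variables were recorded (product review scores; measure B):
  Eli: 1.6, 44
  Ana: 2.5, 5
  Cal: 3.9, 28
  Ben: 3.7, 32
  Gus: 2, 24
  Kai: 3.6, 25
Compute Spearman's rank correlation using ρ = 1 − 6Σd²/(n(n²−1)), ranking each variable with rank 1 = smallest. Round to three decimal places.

0.029

Ranks of variable 1: 1, 3, 6, 5, 2, 4
Ranks of variable 2: 6, 1, 4, 5, 2, 3
d = r₁ − r₂: -5, 2, 2, 0, 0, 1
d²: 25, 4, 4, 0, 0, 1; Σd² = 34
ρ = 1 − 6·34/(6·35) = 1 − 204/210 = 0.029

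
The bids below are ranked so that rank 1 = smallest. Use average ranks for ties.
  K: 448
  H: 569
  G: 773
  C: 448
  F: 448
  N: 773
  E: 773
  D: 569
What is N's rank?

7

Sorted (ascending): 448, 448, 448, 569, 569, 773, 773, 773
The 3 values of 448 occupy positions 1–3 → average rank 2.
The 2 values of 569 occupy positions 4–5 → average rank (4+5)/2 = 4.5.
The 3 values of 773 occupy positions 6–8 → average rank 7.
N has value 773 → rank 7.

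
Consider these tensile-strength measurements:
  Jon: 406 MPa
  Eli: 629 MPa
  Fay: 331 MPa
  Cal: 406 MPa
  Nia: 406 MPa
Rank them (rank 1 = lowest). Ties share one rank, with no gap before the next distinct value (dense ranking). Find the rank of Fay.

Sorted (ascending): 331, 406, 406, 406, 629
The 3 values of 406 share dense rank 2.
Remaining distinct values take the next consecutive integers.
Fay has value 331 MPa → rank 1.

1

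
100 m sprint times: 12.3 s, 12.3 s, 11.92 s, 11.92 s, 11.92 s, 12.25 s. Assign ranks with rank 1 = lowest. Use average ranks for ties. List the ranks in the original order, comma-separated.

Sorted (ascending): 11.92, 11.92, 11.92, 12.25, 12.3, 12.3
The 3 values of 11.92 occupy positions 1–3 → average rank 2.
The 2 values of 12.3 occupy positions 5–6 → average rank (5+6)/2 = 5.5.

5.5, 5.5, 2, 2, 2, 4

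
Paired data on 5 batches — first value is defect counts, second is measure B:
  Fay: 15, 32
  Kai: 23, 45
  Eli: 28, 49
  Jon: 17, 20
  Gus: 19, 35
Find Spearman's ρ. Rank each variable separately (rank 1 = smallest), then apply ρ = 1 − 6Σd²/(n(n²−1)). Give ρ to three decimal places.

Ranks of variable 1: 1, 4, 5, 2, 3
Ranks of variable 2: 2, 4, 5, 1, 3
d = r₁ − r₂: -1, 0, 0, 1, 0
d²: 1, 0, 0, 1, 0; Σd² = 2
ρ = 1 − 6·2/(5·24) = 1 − 12/120 = 0.900

0.900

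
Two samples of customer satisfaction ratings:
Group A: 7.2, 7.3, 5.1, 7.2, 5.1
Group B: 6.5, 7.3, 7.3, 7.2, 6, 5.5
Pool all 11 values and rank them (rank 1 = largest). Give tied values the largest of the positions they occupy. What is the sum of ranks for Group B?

Sorted (descending): 7.3, 7.3, 7.3, 7.2, 7.2, 7.2, 6.5, 6, 5.5, 5.1, 5.1
The 3 values of 7.3 occupy positions 1–3 → each gets rank 3.
The 3 values of 7.2 occupy positions 4–6 → each gets rank 6.
The 2 values of 5.1 occupy positions 10–11 → each gets rank 11.
Group B values → pooled ranks: 6.5→7, 7.3→3, 7.3→3, 7.2→6, 6→8, 5.5→9
Rank sum = 7 + 3 + 3 + 6 + 8 + 9 = 36

36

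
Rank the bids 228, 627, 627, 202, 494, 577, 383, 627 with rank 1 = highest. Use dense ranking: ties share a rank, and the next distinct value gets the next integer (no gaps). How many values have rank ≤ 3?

5

Sorted (descending): 627, 627, 627, 577, 494, 383, 228, 202
The 3 values of 627 share dense rank 1.
Remaining distinct values take the next consecutive integers.
Ranks ≤ 3: {1, 1, 1, 2, 3} → 5 values.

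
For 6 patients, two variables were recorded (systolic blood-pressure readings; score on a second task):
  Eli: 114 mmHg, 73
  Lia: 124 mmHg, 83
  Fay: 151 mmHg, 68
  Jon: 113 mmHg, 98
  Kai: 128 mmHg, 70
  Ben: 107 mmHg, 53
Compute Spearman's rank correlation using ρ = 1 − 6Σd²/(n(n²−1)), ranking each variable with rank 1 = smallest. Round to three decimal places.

Ranks of variable 1: 3, 4, 6, 2, 5, 1
Ranks of variable 2: 4, 5, 2, 6, 3, 1
d = r₁ − r₂: -1, -1, 4, -4, 2, 0
d²: 1, 1, 16, 16, 4, 0; Σd² = 38
ρ = 1 − 6·38/(6·35) = 1 − 228/210 = -0.086

-0.086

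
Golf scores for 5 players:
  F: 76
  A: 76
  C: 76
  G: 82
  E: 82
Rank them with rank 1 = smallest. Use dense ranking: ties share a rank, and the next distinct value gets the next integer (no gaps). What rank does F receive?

1

Sorted (ascending): 76, 76, 76, 82, 82
The 3 values of 76 share dense rank 1.
The 2 values of 82 share dense rank 2.
F has value 76 → rank 1.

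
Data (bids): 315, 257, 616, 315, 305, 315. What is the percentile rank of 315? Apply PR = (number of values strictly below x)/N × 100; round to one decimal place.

33.3

N = 6.
Strictly below 315: 2. Equal to 315: 3.
PR = 2/6 × 100 = 33.3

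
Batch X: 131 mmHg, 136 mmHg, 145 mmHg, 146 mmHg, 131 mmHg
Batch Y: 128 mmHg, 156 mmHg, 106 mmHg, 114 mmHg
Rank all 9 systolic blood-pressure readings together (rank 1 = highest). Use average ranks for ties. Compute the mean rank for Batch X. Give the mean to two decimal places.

Sorted (descending): 156, 146, 145, 136, 131, 131, 128, 114, 106
The 2 values of 131 occupy positions 5–6 → average rank (5+6)/2 = 5.5.
Batch X values → pooled ranks: 131→5.5, 136→4, 145→3, 146→2, 131→5.5
Mean rank = (5.5 + 4 + 3 + 2 + 5.5) / 5 = 4.00

4.00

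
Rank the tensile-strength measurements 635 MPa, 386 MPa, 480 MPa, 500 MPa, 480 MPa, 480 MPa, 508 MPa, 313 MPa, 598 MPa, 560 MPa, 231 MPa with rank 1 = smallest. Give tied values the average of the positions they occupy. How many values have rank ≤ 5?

Sorted (ascending): 231, 313, 386, 480, 480, 480, 500, 508, 560, 598, 635
The 3 values of 480 occupy positions 4–6 → average rank 5.
Ranks ≤ 5: {1, 2, 3, 5, 5, 5} → 6 values.

6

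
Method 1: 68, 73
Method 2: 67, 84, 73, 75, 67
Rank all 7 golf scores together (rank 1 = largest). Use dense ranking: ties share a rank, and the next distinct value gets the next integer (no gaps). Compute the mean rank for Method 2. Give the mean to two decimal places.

Sorted (descending): 84, 75, 73, 73, 68, 67, 67
The 2 values of 73 share dense rank 3.
The 2 values of 67 share dense rank 5.
Remaining distinct values take the next consecutive integers.
Method 2 values → pooled ranks: 67→5, 84→1, 73→3, 75→2, 67→5
Mean rank = (5 + 1 + 3 + 2 + 5) / 5 = 3.20

3.20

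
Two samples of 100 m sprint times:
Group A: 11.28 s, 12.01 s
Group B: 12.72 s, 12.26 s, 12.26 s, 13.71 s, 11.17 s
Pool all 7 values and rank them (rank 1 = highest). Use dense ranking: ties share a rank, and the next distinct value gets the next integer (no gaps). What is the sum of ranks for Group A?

9

Sorted (descending): 13.71, 12.72, 12.26, 12.26, 12.01, 11.28, 11.17
The 2 values of 12.26 share dense rank 3.
Remaining distinct values take the next consecutive integers.
Group A values → pooled ranks: 11.28→5, 12.01→4
Rank sum = 5 + 4 = 9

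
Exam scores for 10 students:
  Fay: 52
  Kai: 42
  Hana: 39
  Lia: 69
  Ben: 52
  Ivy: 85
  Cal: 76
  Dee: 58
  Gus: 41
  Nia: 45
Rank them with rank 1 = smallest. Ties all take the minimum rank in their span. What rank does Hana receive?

1

Sorted (ascending): 39, 41, 42, 45, 52, 52, 58, 69, 76, 85
The 2 values of 52 occupy positions 5–6 → each gets rank 5.
Hana has value 39 → rank 1.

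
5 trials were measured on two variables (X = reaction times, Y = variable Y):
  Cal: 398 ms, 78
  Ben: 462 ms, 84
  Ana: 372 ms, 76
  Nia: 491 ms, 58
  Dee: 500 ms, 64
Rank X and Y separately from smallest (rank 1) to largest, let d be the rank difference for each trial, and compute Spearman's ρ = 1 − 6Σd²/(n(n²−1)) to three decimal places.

Ranks of variable 1: 2, 3, 1, 4, 5
Ranks of variable 2: 4, 5, 3, 1, 2
d = r₁ − r₂: -2, -2, -2, 3, 3
d²: 4, 4, 4, 9, 9; Σd² = 30
ρ = 1 − 6·30/(5·24) = 1 − 180/120 = -0.500

-0.500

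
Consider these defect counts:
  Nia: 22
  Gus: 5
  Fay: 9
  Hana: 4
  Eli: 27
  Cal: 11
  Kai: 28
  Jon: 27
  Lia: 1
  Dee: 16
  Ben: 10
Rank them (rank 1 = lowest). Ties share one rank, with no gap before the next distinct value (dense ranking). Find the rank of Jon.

9

Sorted (ascending): 1, 4, 5, 9, 10, 11, 16, 22, 27, 27, 28
The 2 values of 27 share dense rank 9.
Remaining distinct values take the next consecutive integers.
Jon has value 27 → rank 9.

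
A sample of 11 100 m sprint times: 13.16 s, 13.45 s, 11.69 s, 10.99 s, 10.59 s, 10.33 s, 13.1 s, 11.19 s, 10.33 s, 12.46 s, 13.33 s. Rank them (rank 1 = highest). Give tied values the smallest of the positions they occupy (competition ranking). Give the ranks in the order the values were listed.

3, 1, 6, 8, 9, 10, 4, 7, 10, 5, 2

Sorted (descending): 13.45, 13.33, 13.16, 13.1, 12.46, 11.69, 11.19, 10.99, 10.59, 10.33, 10.33
The 2 values of 10.33 occupy positions 10–11 → each gets rank 10.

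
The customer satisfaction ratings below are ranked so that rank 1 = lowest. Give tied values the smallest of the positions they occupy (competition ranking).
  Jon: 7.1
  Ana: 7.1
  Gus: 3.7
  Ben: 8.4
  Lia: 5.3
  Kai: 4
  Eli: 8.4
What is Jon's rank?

4

Sorted (ascending): 3.7, 4, 5.3, 7.1, 7.1, 8.4, 8.4
The 2 values of 7.1 occupy positions 4–5 → each gets rank 4.
The 2 values of 8.4 occupy positions 6–7 → each gets rank 6.
Jon has value 7.1 → rank 4.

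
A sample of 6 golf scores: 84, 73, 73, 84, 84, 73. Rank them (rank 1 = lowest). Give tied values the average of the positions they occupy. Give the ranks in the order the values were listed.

5, 2, 2, 5, 5, 2

Sorted (ascending): 73, 73, 73, 84, 84, 84
The 3 values of 73 occupy positions 1–3 → average rank 2.
The 3 values of 84 occupy positions 4–6 → average rank 5.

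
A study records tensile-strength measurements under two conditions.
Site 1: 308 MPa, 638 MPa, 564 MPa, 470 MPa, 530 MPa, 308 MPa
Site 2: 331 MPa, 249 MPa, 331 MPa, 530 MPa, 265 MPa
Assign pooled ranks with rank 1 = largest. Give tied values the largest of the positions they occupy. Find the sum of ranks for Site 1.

30

Sorted (descending): 638, 564, 530, 530, 470, 331, 331, 308, 308, 265, 249
The 2 values of 530 occupy positions 3–4 → each gets rank 4.
The 2 values of 331 occupy positions 6–7 → each gets rank 7.
The 2 values of 308 occupy positions 8–9 → each gets rank 9.
Site 1 values → pooled ranks: 308→9, 638→1, 564→2, 470→5, 530→4, 308→9
Rank sum = 9 + 1 + 2 + 5 + 4 + 9 = 30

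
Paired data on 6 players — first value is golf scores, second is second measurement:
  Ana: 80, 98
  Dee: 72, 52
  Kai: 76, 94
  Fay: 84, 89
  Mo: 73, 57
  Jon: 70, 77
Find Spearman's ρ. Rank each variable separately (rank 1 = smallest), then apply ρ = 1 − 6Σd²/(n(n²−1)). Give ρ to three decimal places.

Ranks of variable 1: 5, 2, 4, 6, 3, 1
Ranks of variable 2: 6, 1, 5, 4, 2, 3
d = r₁ − r₂: -1, 1, -1, 2, 1, -2
d²: 1, 1, 1, 4, 1, 4; Σd² = 12
ρ = 1 − 6·12/(6·35) = 1 − 72/210 = 0.657

0.657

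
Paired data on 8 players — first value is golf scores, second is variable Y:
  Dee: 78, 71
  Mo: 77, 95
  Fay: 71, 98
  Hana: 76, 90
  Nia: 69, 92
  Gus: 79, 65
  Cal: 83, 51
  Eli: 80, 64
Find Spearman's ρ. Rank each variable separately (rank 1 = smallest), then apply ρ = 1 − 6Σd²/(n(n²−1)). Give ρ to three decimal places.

-0.881

Ranks of variable 1: 5, 4, 2, 3, 1, 6, 8, 7
Ranks of variable 2: 4, 7, 8, 5, 6, 3, 1, 2
d = r₁ − r₂: 1, -3, -6, -2, -5, 3, 7, 5
d²: 1, 9, 36, 4, 25, 9, 49, 25; Σd² = 158
ρ = 1 − 6·158/(8·63) = 1 − 948/504 = -0.881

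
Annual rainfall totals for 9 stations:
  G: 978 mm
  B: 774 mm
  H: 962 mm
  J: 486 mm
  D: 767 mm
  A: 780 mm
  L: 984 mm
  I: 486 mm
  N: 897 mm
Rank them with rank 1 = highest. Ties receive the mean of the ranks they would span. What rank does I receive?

Sorted (descending): 984, 978, 962, 897, 780, 774, 767, 486, 486
The 2 values of 486 occupy positions 8–9 → average rank (8+9)/2 = 8.5.
I has value 486 mm → rank 8.5.

8.5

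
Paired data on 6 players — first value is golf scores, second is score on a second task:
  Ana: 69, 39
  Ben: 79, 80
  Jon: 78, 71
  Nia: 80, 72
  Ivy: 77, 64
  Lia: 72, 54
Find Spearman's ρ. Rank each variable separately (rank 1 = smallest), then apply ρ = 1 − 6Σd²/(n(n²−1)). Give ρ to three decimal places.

0.943

Ranks of variable 1: 1, 5, 4, 6, 3, 2
Ranks of variable 2: 1, 6, 4, 5, 3, 2
d = r₁ − r₂: 0, -1, 0, 1, 0, 0
d²: 0, 1, 0, 1, 0, 0; Σd² = 2
ρ = 1 − 6·2/(6·35) = 1 − 12/210 = 0.943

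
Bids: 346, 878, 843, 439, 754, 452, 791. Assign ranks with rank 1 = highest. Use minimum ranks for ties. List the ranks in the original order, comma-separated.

Sorted (descending): 878, 843, 791, 754, 452, 439, 346
No ties — each value takes its position as its rank.

7, 1, 2, 6, 4, 5, 3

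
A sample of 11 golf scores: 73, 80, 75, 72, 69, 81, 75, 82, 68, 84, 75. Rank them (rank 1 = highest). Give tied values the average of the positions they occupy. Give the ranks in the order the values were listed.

Sorted (descending): 84, 82, 81, 80, 75, 75, 75, 73, 72, 69, 68
The 3 values of 75 occupy positions 5–7 → average rank 6.

8, 4, 6, 9, 10, 3, 6, 2, 11, 1, 6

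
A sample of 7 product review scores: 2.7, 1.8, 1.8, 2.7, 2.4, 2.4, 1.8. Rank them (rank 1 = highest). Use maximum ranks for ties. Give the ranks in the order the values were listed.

Sorted (descending): 2.7, 2.7, 2.4, 2.4, 1.8, 1.8, 1.8
The 2 values of 2.7 occupy positions 1–2 → each gets rank 2.
The 2 values of 2.4 occupy positions 3–4 → each gets rank 4.
The 3 values of 1.8 occupy positions 5–7 → each gets rank 7.

2, 7, 7, 2, 4, 4, 7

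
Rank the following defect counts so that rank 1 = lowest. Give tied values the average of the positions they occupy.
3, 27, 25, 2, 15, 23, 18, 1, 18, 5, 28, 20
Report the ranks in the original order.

Sorted (ascending): 1, 2, 3, 5, 15, 18, 18, 20, 23, 25, 27, 28
The 2 values of 18 occupy positions 6–7 → average rank (6+7)/2 = 6.5.

3, 11, 10, 2, 5, 9, 6.5, 1, 6.5, 4, 12, 8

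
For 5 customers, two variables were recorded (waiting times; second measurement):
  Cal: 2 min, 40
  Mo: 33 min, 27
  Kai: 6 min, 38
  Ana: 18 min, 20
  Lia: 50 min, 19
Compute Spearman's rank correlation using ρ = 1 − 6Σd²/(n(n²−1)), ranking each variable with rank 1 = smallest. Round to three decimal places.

-0.900

Ranks of variable 1: 1, 4, 2, 3, 5
Ranks of variable 2: 5, 3, 4, 2, 1
d = r₁ − r₂: -4, 1, -2, 1, 4
d²: 16, 1, 4, 1, 16; Σd² = 38
ρ = 1 − 6·38/(5·24) = 1 − 228/120 = -0.900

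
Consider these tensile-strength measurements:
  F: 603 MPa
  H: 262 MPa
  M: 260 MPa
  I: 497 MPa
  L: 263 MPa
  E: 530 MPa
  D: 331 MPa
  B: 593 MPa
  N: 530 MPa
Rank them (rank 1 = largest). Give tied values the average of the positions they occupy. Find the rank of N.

Sorted (descending): 603, 593, 530, 530, 497, 331, 263, 262, 260
The 2 values of 530 occupy positions 3–4 → average rank (3+4)/2 = 3.5.
N has value 530 MPa → rank 3.5.

3.5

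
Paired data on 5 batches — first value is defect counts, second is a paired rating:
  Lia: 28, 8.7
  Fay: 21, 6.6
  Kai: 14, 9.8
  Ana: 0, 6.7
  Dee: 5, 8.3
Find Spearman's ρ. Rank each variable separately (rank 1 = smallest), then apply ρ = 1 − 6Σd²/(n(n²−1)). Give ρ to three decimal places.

Ranks of variable 1: 5, 4, 3, 1, 2
Ranks of variable 2: 4, 1, 5, 2, 3
d = r₁ − r₂: 1, 3, -2, -1, -1
d²: 1, 9, 4, 1, 1; Σd² = 16
ρ = 1 − 6·16/(5·24) = 1 − 96/120 = 0.200

0.200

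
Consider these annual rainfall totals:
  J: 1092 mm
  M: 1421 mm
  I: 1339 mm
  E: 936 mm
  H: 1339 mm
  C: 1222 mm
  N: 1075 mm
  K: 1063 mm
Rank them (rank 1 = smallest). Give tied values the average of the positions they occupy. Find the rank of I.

6.5

Sorted (ascending): 936, 1063, 1075, 1092, 1222, 1339, 1339, 1421
The 2 values of 1339 occupy positions 6–7 → average rank (6+7)/2 = 6.5.
I has value 1339 mm → rank 6.5.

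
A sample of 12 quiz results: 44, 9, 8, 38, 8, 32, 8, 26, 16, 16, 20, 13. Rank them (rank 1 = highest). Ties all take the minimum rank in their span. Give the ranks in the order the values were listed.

Sorted (descending): 44, 38, 32, 26, 20, 16, 16, 13, 9, 8, 8, 8
The 2 values of 16 occupy positions 6–7 → each gets rank 6.
The 3 values of 8 occupy positions 10–12 → each gets rank 10.

1, 9, 10, 2, 10, 3, 10, 4, 6, 6, 5, 8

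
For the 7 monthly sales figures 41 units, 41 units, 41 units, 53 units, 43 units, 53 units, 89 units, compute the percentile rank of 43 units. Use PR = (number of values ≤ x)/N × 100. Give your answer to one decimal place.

57.1

N = 7.
Strictly below 43: 3. Equal to 43: 1.
PR = 4/7 × 100 = 57.1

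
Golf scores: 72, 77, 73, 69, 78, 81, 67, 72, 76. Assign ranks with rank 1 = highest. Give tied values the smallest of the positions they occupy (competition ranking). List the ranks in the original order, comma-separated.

6, 3, 5, 8, 2, 1, 9, 6, 4

Sorted (descending): 81, 78, 77, 76, 73, 72, 72, 69, 67
The 2 values of 72 occupy positions 6–7 → each gets rank 6.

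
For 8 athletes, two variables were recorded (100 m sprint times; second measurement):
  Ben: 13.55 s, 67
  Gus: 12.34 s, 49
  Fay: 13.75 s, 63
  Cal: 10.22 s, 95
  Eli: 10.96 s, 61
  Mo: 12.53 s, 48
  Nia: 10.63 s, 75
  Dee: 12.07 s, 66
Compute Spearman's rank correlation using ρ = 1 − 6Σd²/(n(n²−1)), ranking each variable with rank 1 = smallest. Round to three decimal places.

Ranks of variable 1: 7, 5, 8, 1, 3, 6, 2, 4
Ranks of variable 2: 6, 2, 4, 8, 3, 1, 7, 5
d = r₁ − r₂: 1, 3, 4, -7, 0, 5, -5, -1
d²: 1, 9, 16, 49, 0, 25, 25, 1; Σd² = 126
ρ = 1 − 6·126/(8·63) = 1 − 756/504 = -0.500

-0.500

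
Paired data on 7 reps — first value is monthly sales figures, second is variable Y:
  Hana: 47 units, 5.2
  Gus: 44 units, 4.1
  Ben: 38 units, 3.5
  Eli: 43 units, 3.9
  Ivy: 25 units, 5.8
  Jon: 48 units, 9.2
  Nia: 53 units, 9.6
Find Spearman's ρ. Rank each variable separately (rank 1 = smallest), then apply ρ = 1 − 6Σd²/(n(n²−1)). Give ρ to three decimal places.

Ranks of variable 1: 5, 4, 2, 3, 1, 6, 7
Ranks of variable 2: 4, 3, 1, 2, 5, 6, 7
d = r₁ − r₂: 1, 1, 1, 1, -4, 0, 0
d²: 1, 1, 1, 1, 16, 0, 0; Σd² = 20
ρ = 1 − 6·20/(7·48) = 1 − 120/336 = 0.643

0.643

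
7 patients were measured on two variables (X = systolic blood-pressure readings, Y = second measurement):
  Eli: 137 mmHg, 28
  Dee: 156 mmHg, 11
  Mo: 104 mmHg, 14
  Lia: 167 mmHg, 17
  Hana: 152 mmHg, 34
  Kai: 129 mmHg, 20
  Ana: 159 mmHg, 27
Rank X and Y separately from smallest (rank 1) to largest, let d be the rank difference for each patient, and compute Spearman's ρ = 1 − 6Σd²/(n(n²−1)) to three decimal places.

Ranks of variable 1: 3, 5, 1, 7, 4, 2, 6
Ranks of variable 2: 6, 1, 2, 3, 7, 4, 5
d = r₁ − r₂: -3, 4, -1, 4, -3, -2, 1
d²: 9, 16, 1, 16, 9, 4, 1; Σd² = 56
ρ = 1 − 6·56/(7·48) = 1 − 336/336 = 0.000

0.000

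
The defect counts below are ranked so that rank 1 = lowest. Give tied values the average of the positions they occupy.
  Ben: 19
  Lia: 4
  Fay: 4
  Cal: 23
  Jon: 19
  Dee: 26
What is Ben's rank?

3.5

Sorted (ascending): 4, 4, 19, 19, 23, 26
The 2 values of 4 occupy positions 1–2 → average rank (1+2)/2 = 1.5.
The 2 values of 19 occupy positions 3–4 → average rank (3+4)/2 = 3.5.
Ben has value 19 → rank 3.5.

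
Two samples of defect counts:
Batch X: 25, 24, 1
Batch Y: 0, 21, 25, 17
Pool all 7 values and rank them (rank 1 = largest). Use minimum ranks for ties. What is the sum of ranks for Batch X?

10

Sorted (descending): 25, 25, 24, 21, 17, 1, 0
The 2 values of 25 occupy positions 1–2 → each gets rank 1.
Batch X values → pooled ranks: 25→1, 24→3, 1→6
Rank sum = 1 + 3 + 6 = 10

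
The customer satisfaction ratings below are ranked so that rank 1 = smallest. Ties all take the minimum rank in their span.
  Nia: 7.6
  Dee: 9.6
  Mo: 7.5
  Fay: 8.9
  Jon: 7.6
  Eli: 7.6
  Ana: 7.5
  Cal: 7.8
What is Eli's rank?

3

Sorted (ascending): 7.5, 7.5, 7.6, 7.6, 7.6, 7.8, 8.9, 9.6
The 2 values of 7.5 occupy positions 1–2 → each gets rank 1.
The 3 values of 7.6 occupy positions 3–5 → each gets rank 3.
Eli has value 7.6 → rank 3.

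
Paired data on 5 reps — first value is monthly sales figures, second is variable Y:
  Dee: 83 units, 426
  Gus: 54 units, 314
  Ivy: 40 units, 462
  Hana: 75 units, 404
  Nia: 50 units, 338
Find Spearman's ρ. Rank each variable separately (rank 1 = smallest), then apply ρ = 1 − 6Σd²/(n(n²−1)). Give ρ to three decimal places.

Ranks of variable 1: 5, 3, 1, 4, 2
Ranks of variable 2: 4, 1, 5, 3, 2
d = r₁ − r₂: 1, 2, -4, 1, 0
d²: 1, 4, 16, 1, 0; Σd² = 22
ρ = 1 − 6·22/(5·24) = 1 − 132/120 = -0.100

-0.100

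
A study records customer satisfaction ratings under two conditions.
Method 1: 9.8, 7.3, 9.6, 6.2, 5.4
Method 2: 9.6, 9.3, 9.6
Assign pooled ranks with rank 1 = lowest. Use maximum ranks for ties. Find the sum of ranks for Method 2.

18

Sorted (ascending): 5.4, 6.2, 7.3, 9.3, 9.6, 9.6, 9.6, 9.8
The 3 values of 9.6 occupy positions 5–7 → each gets rank 7.
Method 2 values → pooled ranks: 9.6→7, 9.3→4, 9.6→7
Rank sum = 7 + 4 + 7 = 18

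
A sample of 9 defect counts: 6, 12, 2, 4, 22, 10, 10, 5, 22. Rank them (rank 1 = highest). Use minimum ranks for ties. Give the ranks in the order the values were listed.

Sorted (descending): 22, 22, 12, 10, 10, 6, 5, 4, 2
The 2 values of 22 occupy positions 1–2 → each gets rank 1.
The 2 values of 10 occupy positions 4–5 → each gets rank 4.

6, 3, 9, 8, 1, 4, 4, 7, 1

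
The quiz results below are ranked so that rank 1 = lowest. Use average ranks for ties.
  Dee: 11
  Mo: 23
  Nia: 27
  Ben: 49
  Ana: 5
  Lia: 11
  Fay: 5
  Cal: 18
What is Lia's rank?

Sorted (ascending): 5, 5, 11, 11, 18, 23, 27, 49
The 2 values of 5 occupy positions 1–2 → average rank (1+2)/2 = 1.5.
The 2 values of 11 occupy positions 3–4 → average rank (3+4)/2 = 3.5.
Lia has value 11 → rank 3.5.

3.5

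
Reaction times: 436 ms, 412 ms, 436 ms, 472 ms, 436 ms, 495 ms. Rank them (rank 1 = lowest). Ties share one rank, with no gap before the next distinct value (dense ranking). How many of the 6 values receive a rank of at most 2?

Sorted (ascending): 412, 436, 436, 436, 472, 495
The 3 values of 436 share dense rank 2.
Remaining distinct values take the next consecutive integers.
Ranks ≤ 2: {1, 2, 2, 2} → 4 values.

4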